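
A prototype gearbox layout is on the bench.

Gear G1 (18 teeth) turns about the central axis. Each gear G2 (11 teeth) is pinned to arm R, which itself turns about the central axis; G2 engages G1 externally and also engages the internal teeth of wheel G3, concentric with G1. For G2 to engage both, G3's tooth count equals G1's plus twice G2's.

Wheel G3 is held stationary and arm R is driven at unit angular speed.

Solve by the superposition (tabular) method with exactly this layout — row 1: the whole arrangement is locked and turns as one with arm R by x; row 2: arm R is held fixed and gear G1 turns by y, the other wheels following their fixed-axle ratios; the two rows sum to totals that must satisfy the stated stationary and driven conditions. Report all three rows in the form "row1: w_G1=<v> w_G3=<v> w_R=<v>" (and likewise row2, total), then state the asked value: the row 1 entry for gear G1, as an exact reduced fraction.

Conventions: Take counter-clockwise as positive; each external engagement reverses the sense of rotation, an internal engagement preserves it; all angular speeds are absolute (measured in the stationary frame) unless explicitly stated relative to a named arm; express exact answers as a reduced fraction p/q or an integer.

row1: w_G1=1 w_G3=1 w_R=1
row2: w_G1=20/9 w_G3=-1 w_R=0
total: w_G1=29/9 w_G3=0 w_R=1
asked value: 1

planetary set (18T centre, 11T on arm, 40T internal) — Willis relation
row 1 — lock + rotate with arm: ω_sun = ω_ring = ω_arm = x
superposition row 2 [arm held]: sun y, ring −(18/40)·y, arm 0
boundary: total ω_ring = x − (18/40)·y = 0 and total ω_arm = x = 1  ⇒  y = 20/9, x = 1
row 2 ring = −(18/40)·20/9 = -1
totals (row 1 + row 2): sun 1 + 20/9 = 29/9, ring 1 + (-1) = 0, arm 1 + 0 = 1
asked cell (row1, sun) = 1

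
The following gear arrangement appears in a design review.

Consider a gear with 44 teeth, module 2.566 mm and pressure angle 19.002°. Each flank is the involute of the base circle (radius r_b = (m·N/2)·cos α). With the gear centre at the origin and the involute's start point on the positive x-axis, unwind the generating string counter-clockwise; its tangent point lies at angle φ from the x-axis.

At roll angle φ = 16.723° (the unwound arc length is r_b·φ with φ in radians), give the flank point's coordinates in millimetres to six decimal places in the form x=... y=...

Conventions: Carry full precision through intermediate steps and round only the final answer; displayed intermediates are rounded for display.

recognized (one wheel, involute flank): single-mesh tooth geometry, m = 2.566, N = 44
pitch radius r_p = m·N/2 = 2.566·44/2 = 56.452000
base radius r_b = r_p·cos α = 56.452000·cos 19.002° = 53.375773
roll angle φ = 16.723° = 0.29187141 rad
x = r_b·(cos φ + φ·sin φ) = 55.601094
y = r_b·(sin φ − φ·cos φ) = 0.438625

x=55.601094 y=0.438625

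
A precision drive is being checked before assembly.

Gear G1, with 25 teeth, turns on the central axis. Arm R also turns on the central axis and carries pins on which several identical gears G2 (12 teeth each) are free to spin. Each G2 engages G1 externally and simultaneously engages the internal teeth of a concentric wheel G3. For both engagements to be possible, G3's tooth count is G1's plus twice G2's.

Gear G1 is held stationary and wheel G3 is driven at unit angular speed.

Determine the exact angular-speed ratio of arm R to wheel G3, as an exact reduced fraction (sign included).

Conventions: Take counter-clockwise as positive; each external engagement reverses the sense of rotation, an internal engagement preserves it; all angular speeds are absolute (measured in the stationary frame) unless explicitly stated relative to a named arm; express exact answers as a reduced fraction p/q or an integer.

49/74

topology: planetary set — G1 25T / G2 12T / G3 49T, arm = carrier (Willis)
ring teeth: 25 + 2·12 = 49
25(ω_sun−ω_arm) = −49(ω_ring−ω_arm),  ω_sun = 0, ω_ring = 1
25(0−ω_arm) = −49(1−ω_arm)  ⇒  74·ω_arm = 49  ⇒  ω_arm = 49/74
ω_out/ω_in = 49/74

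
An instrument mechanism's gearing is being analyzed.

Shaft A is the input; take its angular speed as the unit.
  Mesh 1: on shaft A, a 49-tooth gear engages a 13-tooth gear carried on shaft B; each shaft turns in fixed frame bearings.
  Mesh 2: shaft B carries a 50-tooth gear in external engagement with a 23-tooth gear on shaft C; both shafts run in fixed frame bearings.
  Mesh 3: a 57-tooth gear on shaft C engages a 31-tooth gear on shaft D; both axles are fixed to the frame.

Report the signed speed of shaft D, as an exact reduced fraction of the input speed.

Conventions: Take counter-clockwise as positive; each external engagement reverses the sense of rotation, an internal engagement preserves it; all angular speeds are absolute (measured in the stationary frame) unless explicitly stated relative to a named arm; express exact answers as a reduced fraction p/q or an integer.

3-mesh fixed-axis compound train (all bearings frame-fixed)
mesh 1 [49T→13T]: |ω|/ω_in = 1×49/13 = 49/13, sense flips to −
mesh 2 [50T→23T]: |ω|/ω_in = (49/13)×50/23 = 2450/299, sense flips to +
mesh 3 [57T→31T]: |ω|/ω_in = (2450/299)×57/31 = 139650/9269, sense flips to −
signed output speed (× input speed) = -139650/9269

-139650/9269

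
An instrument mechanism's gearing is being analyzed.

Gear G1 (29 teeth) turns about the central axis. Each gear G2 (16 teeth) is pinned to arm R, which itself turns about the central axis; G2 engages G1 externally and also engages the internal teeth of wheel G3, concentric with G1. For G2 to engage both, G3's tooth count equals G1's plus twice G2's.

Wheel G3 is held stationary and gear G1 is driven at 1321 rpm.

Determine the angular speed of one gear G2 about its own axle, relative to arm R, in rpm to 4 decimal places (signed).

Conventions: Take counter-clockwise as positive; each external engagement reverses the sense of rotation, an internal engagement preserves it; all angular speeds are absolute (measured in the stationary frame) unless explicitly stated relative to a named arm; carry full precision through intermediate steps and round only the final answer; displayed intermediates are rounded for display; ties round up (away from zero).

topology: planetary set — G1 29T / G2 16T / G3 61T, arm = carrier (Willis)
normalise by the input: solve with ω_sun = 1, then scale by 1321 rpm
ring teeth: 29 + 2·16 = 61
29(ω_sun−ω_arm) = −61(ω_ring−ω_arm),  ω_ring = 0, ω_sun = 1
29(1−ω_arm) = −61(0−ω_arm)  ⇒  90·ω_arm = 29  ⇒  ω_arm = 29/90
sun–planet mesh: 29·(1−29/90) = −16·(ω_p−ω_arm)  ⇒  ω_p−ω_arm = -1769/1440
scale: ω_p−ω_arm = -1769/1440 × 1321 rpm = -1622.8118 rpm

-1622.8118 rpm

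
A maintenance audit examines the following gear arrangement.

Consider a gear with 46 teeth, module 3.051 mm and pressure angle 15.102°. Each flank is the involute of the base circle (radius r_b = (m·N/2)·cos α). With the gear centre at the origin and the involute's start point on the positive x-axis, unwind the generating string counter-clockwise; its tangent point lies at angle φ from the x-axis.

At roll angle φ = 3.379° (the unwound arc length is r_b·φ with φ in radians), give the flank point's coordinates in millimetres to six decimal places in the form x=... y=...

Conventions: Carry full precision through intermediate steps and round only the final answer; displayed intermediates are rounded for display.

class = single-mesh tooth geometry [base-circle involute, m = 3.051, 46T]
pitch radius r_p = m·N/2 = 3.051·46/2 = 70.173000
base radius r_b = r_p·cos α = 70.173000·cos 15.102° = 67.749473
roll angle φ = 3.379° = 0.05897468 rad
x = r_b·(cos φ + φ·sin φ) = 67.867187
y = r_b·(sin φ − φ·cos φ) = 0.004631

x=67.867187 y=0.004631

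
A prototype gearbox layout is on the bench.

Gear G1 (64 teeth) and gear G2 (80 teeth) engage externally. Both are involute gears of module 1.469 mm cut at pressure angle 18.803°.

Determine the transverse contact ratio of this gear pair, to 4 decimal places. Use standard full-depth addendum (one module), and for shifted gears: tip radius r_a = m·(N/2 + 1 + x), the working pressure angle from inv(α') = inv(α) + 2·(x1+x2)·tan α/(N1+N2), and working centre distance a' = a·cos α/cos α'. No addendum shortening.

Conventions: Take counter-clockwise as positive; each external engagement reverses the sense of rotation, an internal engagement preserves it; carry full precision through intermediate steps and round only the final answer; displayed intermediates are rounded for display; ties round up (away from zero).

recognized (one external pair, fixed centres): single-mesh tooth geometry, m = 1.469, N1 = 64, N2 = 80
base radii: r_b1 = 44.499295, r_b2 = 55.624119
tip radii: r_a1 = 48.477000, r_a2 = 60.229000
no profile shift: α' = α, a' = a
action lengths: √(r_a1²−r_b1²) = 19.231023, √(r_a2²−r_b2²) = 23.097399
base pitch p_b = π·m·cos α = 4.368708
CR = (19.231023 + 23.097399 − 105.768000·sin 18.80300°)/4.368708 = 1.885633
contact ratio ≈ 1.8856

1.8856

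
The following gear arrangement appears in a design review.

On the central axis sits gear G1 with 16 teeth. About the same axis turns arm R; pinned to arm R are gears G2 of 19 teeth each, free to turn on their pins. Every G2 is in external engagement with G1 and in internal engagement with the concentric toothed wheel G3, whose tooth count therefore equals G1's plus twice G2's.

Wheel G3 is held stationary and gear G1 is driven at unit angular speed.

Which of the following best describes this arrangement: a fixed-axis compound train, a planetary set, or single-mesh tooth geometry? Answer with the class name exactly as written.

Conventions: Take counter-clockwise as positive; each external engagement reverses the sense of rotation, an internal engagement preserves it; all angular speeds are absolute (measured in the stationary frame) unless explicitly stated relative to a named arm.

topology: planetary set — G1 16T / G2 19T / G3 54T, arm = carrier (Willis)
classification: planetary set

planetary set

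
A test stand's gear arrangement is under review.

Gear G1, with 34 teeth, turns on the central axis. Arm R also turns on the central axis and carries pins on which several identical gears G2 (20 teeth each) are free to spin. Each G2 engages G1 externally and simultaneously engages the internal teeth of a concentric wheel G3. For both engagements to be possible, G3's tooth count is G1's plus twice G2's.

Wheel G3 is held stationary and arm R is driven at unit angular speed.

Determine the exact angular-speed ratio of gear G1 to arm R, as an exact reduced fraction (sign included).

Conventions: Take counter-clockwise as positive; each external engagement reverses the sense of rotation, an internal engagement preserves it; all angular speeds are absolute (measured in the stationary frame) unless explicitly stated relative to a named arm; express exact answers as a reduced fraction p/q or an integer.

54/17

class = planetary set [G3 = 34+2·20 = 74; Willis about the carrier]
ring teeth: 34 + 2·20 = 74
34(ω_sun−ω_arm) = −74(ω_ring−ω_arm),  ω_ring = 0, ω_arm = 1
ω_sun = 1 − (74/34)(0−1) = 54/17
ω_out/ω_in = 54/17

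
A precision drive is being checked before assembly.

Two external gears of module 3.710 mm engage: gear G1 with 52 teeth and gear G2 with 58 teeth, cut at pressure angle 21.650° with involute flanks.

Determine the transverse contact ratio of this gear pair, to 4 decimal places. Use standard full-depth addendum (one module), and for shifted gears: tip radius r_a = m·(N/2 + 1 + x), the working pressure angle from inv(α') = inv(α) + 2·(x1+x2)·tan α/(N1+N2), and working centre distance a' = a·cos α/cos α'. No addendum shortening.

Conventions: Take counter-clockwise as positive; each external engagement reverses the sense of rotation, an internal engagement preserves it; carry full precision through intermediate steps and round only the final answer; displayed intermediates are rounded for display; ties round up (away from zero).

1.6855

topology: single-mesh involute geometry — m = 3.710, 52T/58T pair
base radii: r_b1 = 89.655218, r_b2 = 100.000051
tip radii: r_a1 = 100.170000, r_a2 = 111.300000
no profile shift: α' = α, a' = a
action lengths: √(r_a1²−r_b1²) = 44.676289, √(r_a2²−r_b2²) = 48.863891
base pitch p_b = π·m·cos α = 10.833084
CR = (44.676289 + 48.863891 − 204.050000·sin 21.65000°)/10.833084 = 1.685469
contact ratio ≈ 1.6855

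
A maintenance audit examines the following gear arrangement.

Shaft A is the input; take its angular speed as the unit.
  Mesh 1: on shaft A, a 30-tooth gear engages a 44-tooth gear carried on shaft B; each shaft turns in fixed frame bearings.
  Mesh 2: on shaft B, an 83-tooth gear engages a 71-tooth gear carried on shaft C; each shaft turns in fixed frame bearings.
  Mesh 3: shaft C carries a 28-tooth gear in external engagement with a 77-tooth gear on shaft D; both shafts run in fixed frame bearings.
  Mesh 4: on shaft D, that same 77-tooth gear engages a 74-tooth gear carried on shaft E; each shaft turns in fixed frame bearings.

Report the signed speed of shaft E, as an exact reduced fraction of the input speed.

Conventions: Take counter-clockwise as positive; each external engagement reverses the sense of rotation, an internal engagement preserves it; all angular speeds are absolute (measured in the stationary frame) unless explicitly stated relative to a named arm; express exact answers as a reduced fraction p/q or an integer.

8715/28897

4-mesh fixed-axis compound train (all bearings frame-fixed)
mesh 1 [30T→44T]: |ω|/ω_in = 1×30/44 = 15/22, sense flips to −
mesh 2 [83T→71T]: |ω|/ω_in = (15/22)×83/71 = 1245/1562, sense flips to +
mesh 3 [28T→77T]: |ω|/ω_in = (1245/1562)×28/77 = 2490/8591, sense flips to −
mesh 4 [77T→74T]: |ω|/ω_in = (2490/8591)×77/74 = 8715/28897, sense flips to +
signed output speed (× input speed) = 8715/28897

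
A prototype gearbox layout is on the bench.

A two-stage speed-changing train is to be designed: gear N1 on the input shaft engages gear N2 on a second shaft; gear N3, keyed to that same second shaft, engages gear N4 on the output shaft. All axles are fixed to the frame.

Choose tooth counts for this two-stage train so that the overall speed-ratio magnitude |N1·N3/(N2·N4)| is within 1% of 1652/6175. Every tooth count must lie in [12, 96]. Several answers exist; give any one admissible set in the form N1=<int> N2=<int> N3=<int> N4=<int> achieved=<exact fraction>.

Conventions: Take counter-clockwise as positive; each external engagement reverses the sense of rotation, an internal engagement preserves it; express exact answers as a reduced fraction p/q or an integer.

design class (target 1652/6175): fixed-axis compound train
target = 1652/6175 in lowest terms: an exact hit needs N1·N3 = k·1652 and N2·N4 = k·6175 for one integer k, every count in [12, 96]; additionally prefer no 1:1 stage (N1 ≠ N2, N3 ≠ N4)
k = 1: N1·N3 = 1652 = 28·59, N2·N4 = 6175 = 65·95
achieved = 28·59/(65·95) = 1652/6175; |achieved − target| = 0 ≤ 413/154375 ✓

N1=28 N2=65 N3=59 N4=95 achieved=1652/6175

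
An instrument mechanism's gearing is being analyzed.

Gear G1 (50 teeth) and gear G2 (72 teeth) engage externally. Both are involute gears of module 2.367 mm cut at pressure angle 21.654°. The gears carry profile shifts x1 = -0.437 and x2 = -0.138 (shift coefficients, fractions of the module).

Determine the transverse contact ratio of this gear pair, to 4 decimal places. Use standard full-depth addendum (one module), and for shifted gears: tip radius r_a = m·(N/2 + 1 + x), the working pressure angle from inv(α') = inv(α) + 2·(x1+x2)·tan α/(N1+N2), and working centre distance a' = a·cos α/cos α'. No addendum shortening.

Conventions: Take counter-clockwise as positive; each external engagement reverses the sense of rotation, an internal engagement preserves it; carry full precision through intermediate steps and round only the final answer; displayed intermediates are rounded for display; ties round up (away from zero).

1.8081

recognized (one external pair, fixed centres): single-mesh tooth geometry, m = 2.367, N1 = 50, N2 = 72
base radii: r_b1 = 54.998968, r_b2 = 79.198514
tip radii: r_a1 = 60.507621, r_a2 = 87.252354
inv(α') = inv(21.654°) + 2·(-0.437-0.138)·tan α/(50+72) = 0.01534265  ⇒  α' = 20.18763°
a' = a·cos α / cos α' = 144.3870·cos 21.654°/cos 20.18763° = 142.981169
action lengths: √(r_a1²−r_b1²) = 25.224704, √(r_a2²−r_b2²) = 36.613776
base pitch p_b = π·m·cos α = 6.911374
CR = (25.224704 + 36.613776 − 142.981169·sin 20.18763°)/6.911374 = 1.808078
contact ratio ≈ 1.8081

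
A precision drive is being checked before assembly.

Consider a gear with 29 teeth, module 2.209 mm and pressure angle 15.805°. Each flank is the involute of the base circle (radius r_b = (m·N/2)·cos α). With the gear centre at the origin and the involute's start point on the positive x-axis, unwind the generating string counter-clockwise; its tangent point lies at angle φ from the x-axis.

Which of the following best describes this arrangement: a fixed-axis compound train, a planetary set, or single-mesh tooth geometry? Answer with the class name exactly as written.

single-mesh tooth geometry

recognized (one wheel, involute flank): single-mesh tooth geometry, m = 2.209, N = 29
classification: single-mesh tooth geometry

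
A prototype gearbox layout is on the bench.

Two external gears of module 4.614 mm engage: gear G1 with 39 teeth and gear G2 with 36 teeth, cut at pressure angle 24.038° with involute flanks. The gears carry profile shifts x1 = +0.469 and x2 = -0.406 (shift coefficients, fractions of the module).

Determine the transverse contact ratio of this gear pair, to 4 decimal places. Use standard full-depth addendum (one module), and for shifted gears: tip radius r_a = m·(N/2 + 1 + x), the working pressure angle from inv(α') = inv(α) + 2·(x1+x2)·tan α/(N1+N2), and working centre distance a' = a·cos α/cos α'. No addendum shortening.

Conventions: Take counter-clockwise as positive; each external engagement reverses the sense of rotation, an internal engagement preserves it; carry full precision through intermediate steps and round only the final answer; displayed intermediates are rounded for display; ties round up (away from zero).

class = single-mesh tooth geometry [involute pair 39T × 36T, m = 4.614]
base radii: r_b1 = 82.170136, r_b2 = 75.849357
tip radii: r_a1 = 96.750966, r_a2 = 85.792716
inv(α') = inv(24.038°) + 2·(+0.469-0.406)·tan α/(39+36) = 0.02723069  ⇒  α' = 24.25166°
a' = a·cos α / cos α' = 173.0250·cos 24.038°/cos 24.25166° = 173.314470
action lengths: √(r_a1²−r_b1²) = 51.076591, √(r_a2²−r_b2²) = 40.090712
base pitch p_b = π·m·cos α = 13.238210
CR = (51.076591 + 40.090712 − 173.314470·sin 24.25166°)/13.238210 = 1.509207
contact ratio ≈ 1.5092

1.5092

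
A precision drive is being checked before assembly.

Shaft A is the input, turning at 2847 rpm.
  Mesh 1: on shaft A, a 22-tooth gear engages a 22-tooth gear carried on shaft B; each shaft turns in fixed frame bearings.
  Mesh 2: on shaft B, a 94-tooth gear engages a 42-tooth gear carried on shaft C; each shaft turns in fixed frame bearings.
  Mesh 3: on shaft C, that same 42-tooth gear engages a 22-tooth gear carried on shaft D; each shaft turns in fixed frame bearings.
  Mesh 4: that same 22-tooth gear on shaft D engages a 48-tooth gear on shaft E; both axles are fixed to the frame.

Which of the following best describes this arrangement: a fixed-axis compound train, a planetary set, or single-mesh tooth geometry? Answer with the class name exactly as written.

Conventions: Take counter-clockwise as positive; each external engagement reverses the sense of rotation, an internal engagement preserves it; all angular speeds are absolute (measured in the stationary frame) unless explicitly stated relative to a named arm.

recognized (5 fixed axles, 4 meshes): fixed-axis compound train
classification: fixed-axis compound train

fixed-axis compound train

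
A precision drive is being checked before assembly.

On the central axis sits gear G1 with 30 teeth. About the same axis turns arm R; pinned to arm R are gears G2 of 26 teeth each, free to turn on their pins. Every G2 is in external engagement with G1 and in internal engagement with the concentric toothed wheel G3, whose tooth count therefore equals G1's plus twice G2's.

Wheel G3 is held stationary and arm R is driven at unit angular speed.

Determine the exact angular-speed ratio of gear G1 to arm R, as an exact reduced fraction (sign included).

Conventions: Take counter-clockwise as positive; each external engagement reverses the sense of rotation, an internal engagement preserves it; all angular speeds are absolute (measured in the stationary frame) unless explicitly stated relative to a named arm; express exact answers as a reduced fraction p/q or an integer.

class = planetary set [G3 = 30+2·26 = 82; Willis about the carrier]
ring teeth: 30 + 2·26 = 82
30(ω_sun−ω_arm) = −82(ω_ring−ω_arm),  ω_ring = 0, ω_arm = 1
ω_sun = 1 − (82/30)(0−1) = 56/15
ω_out/ω_in = 56/15

56/15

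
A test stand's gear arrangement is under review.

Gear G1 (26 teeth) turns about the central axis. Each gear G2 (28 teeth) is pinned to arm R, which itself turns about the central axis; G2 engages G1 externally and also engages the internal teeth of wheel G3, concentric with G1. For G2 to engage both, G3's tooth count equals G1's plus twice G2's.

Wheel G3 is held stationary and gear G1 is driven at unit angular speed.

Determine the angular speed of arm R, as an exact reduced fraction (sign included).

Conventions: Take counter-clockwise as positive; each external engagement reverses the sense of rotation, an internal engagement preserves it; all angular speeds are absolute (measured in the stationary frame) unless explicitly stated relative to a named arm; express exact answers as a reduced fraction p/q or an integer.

13/54

planetary set (26T centre, 28T on arm, 82T internal) — Willis relation
ring teeth: 26 + 2·28 = 82
26(ω_sun−ω_arm) = −82(ω_ring−ω_arm),  ω_ring = 0, ω_sun = 1
26(1−ω_arm) = −82(0−ω_arm)  ⇒  108·ω_arm = 26  ⇒  ω_arm = 13/54
exact speed ratio = 13/54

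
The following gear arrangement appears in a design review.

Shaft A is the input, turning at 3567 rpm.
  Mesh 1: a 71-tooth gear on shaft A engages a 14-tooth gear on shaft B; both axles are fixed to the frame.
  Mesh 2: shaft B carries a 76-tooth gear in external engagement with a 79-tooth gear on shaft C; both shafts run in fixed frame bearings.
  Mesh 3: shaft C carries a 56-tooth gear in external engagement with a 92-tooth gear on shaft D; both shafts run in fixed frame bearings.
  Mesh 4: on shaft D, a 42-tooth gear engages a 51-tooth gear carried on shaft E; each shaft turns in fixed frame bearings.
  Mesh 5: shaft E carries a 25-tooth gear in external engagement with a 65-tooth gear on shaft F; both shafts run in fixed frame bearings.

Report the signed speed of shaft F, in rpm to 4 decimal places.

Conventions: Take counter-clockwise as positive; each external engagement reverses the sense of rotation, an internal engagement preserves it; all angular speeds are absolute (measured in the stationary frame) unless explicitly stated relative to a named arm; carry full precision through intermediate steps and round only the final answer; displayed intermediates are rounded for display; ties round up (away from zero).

topology: fixed-axis compound train — 5 meshes, A→F
mesh 1 [71T→14T]: ω = 3567.0000×71/14 = 18089.7857 rpm, sense flips to −
mesh 2 [76T→79T]: ω = 18089.7857×76/79 = 17402.8318 rpm, sense flips to +
mesh 3 [56T→92T]: ω = 17402.8318×56/92 = 10593.0281 rpm, sense flips to −
mesh 4 [42T→51T]: ω = 10593.0281×42/51 = 8723.6702 rpm, sense flips to +
mesh 5 [25T→65T]: ω = 8723.6702×25/65 = 3355.2578 rpm, sense flips to −
signed output speed = -3355.2578 rpm

-3355.2578 rpm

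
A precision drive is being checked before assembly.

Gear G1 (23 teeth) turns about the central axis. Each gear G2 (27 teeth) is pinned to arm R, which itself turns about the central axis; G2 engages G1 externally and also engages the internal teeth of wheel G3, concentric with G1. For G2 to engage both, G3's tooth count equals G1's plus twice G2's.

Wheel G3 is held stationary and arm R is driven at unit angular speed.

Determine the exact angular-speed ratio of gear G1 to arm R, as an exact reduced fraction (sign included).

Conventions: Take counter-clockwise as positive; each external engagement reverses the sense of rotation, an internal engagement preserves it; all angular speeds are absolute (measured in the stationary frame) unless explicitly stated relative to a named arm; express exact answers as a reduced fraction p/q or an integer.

planetary set (23T centre, 27T on arm, 77T internal) — Willis relation
ring teeth: 23 + 2·27 = 77
23(ω_sun−ω_arm) = −77(ω_ring−ω_arm),  ω_ring = 0, ω_arm = 1
ω_sun = 1 − (77/23)(0−1) = 100/23
ω_out/ω_in = 100/23

100/23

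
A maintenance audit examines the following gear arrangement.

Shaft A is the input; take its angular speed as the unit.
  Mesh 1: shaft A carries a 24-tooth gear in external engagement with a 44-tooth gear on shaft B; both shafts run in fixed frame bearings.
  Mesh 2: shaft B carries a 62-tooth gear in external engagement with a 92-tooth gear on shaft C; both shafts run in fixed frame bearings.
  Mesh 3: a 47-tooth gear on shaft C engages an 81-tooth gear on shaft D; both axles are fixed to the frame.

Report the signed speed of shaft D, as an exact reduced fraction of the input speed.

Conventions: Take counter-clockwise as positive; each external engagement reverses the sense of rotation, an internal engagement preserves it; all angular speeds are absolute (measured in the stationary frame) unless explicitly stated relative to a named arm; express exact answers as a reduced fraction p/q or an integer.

-1457/6831

3-mesh fixed-axis compound train (all bearings frame-fixed)
mesh 1 [24T→44T]: |ω|/ω_in = 1×24/44 = 6/11, sense flips to −
mesh 2 [62T→92T]: |ω|/ω_in = (6/11)×62/92 = 93/253, sense flips to +
mesh 3 [47T→81T]: |ω|/ω_in = (93/253)×47/81 = 1457/6831, sense flips to −
signed output speed (× input speed) = -1457/6831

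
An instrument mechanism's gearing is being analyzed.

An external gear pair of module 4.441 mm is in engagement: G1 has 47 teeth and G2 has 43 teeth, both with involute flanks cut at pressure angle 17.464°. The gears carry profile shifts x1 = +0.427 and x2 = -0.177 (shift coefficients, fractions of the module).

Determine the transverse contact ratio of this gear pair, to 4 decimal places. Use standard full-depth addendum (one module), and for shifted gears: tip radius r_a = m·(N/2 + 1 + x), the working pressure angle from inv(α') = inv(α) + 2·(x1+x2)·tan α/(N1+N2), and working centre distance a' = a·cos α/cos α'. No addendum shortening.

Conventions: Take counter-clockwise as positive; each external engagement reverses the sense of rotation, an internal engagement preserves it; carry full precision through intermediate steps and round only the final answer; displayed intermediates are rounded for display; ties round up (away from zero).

single-mesh involute tooth geometry (47T engaging 43T at module 4.441)
base radii: r_b1 = 99.552938, r_b2 = 91.080347
tip radii: r_a1 = 110.700807, r_a2 = 99.136443
inv(α') = inv(17.464°) + 2·(+0.427-0.177)·tan α/(47+43) = 0.01155167  ⇒  α' = 18.41889°
a' = a·cos α / cos α' = 199.8450·cos 17.464°/cos 18.41889° = 200.926362
action lengths: √(r_a1²−r_b1²) = 48.413648, √(r_a2²−r_b2²) = 39.145941
base pitch p_b = π·m·cos α = 13.308714
CR = (48.413648 + 39.145941 − 200.926362·sin 18.41889°)/13.308714 = 1.808929
contact ratio ≈ 1.8089

1.8089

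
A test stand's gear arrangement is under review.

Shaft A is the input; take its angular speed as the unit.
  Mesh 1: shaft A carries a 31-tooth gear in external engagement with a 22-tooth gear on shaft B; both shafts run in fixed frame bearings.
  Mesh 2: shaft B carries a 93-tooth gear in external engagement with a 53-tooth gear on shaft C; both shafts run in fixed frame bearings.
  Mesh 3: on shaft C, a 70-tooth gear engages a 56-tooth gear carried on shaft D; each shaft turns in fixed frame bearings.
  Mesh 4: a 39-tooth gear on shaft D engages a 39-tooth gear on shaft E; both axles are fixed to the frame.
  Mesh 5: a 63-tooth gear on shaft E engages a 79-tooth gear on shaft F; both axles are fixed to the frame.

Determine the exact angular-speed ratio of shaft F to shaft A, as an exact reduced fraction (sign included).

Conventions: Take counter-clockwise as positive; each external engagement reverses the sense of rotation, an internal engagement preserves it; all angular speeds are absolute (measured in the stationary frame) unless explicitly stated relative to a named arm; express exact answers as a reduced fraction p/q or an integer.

class = fixed-axis compound train [5 meshes; 5 ratios multiply, 5 sense flips]
mesh 1 [31T→22T]: running ratio 31/22, sense −
mesh 2 [93T→53T]: running ratio 2883/1166, sense +
mesh 3 [70T→56T]: running ratio 14415/4664, sense −
mesh 4 [39T→39T]: running ratio 14415/4664, sense +
mesh 5 [63T→79T]: running ratio 908145/368456, sense −
ω_out/ω_in = -908145/368456

-908145/368456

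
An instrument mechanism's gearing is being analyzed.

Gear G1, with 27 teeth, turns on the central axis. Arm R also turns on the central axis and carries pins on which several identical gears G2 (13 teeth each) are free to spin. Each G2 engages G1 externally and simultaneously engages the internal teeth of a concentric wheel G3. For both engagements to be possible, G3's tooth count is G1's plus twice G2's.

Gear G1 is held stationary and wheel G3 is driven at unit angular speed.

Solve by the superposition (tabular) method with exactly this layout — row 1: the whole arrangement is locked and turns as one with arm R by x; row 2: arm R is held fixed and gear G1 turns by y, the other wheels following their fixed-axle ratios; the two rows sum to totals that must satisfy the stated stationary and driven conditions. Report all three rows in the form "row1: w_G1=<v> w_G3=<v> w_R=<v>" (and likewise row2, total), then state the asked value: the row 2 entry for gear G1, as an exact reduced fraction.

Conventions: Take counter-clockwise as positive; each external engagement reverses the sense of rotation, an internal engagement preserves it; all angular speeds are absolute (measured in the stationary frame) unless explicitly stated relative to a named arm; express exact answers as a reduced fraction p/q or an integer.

topology: planetary set — G1 27T / G2 13T / G3 53T, arm = carrier (Willis)
superposition row 1 [locked train]: every member turns x
row 2 — arm fixed, fixed-axis ratios: sun y, ring −(27/53)·y, arm 0
boundary: total ω_sun = x + y = 0 and total ω_ring = x − (27/53)·y = 1  ⇒  y = -53/80, x = 53/80
row 2 ring = −(27/53)·(-53/80) = 27/80
totals (row 1 + row 2): sun 53/80 + (-53/80) = 0, ring 53/80 + 27/80 = 1, arm 53/80 + 0 = 53/80
asked cell (row2, sun) = -53/80

row1: w_G1=53/80 w_G3=53/80 w_R=53/80
row2: w_G1=-53/80 w_G3=27/80 w_R=0
total: w_G1=0 w_G3=1 w_R=53/80
asked value: -53/80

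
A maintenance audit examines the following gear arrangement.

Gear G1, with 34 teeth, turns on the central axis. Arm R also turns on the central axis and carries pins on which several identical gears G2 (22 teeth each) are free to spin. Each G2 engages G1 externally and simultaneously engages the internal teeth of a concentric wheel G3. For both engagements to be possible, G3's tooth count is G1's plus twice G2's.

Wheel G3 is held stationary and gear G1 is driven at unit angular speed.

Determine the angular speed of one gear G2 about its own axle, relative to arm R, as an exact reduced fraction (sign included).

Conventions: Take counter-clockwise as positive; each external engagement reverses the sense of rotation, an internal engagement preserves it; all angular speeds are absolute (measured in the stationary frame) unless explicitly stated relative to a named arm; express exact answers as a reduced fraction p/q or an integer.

recognized (axles ride arm R): planetary set, 34/22/78 teeth
ring teeth: 34 + 2·22 = 78
34(ω_sun−ω_arm) = −78(ω_ring−ω_arm),  ω_ring = 0, ω_sun = 1
34(1−ω_arm) = −78(0−ω_arm)  ⇒  112·ω_arm = 34  ⇒  ω_arm = 17/56
sun–planet mesh: 34·(1−17/56) = −22·(ω_p−ω_arm)  ⇒  ω_p−ω_arm = -663/616
exact speed ratio = -663/616

-663/616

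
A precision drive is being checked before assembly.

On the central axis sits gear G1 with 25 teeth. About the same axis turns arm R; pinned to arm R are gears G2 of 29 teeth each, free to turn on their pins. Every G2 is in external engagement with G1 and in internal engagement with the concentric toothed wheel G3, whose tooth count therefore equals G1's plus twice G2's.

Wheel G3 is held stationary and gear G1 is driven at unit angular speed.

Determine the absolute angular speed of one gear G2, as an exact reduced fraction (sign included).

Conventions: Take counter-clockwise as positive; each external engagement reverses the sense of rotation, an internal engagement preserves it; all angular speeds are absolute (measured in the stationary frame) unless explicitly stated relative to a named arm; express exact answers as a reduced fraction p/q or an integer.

-25/58

class = planetary set [G3 = 25+2·29 = 83; Willis about the carrier]
ring teeth: 25 + 2·29 = 83
25(ω_sun−ω_arm) = −83(ω_ring−ω_arm),  ω_ring = 0, ω_sun = 1
25(1−ω_arm) = −83(0−ω_arm)  ⇒  108·ω_arm = 25  ⇒  ω_arm = 25/108
sun–planet mesh: 25·(1−25/108) = −29·(ω_p−ω_arm)  ⇒  ω_p−ω_arm = -2075/3132
ω_p = 25/108 − 2075/3132 = -25/58
exact speed ratio = -25/58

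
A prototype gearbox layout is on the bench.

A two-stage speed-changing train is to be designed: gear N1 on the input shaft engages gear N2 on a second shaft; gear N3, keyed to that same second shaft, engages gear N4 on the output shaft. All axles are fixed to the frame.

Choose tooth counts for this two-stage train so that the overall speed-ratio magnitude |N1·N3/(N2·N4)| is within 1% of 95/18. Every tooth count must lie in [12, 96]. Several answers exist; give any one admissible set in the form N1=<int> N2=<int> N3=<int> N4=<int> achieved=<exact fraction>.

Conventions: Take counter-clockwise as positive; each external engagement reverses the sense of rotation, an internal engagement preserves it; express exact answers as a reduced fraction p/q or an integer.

N1=19 N2=12 N3=40 N4=12 achieved=95/18

topology: fixed-axis compound train — 2 stages, target 95/18
target = 95/18 in lowest terms: an exact hit needs N1·N3 = k·95 and N2·N4 = k·18 for one integer k, every count in [12, 96]; additionally prefer no 1:1 stage (N1 ≠ N2, N3 ≠ N4)
k = 1…7: no 1:1-free in-range split of k·95 and k·18 into factor pairs; take k = 8
k = 8: N1·N3 = 760 = 19·40, N2·N4 = 144 = 12·12
achieved = 19·40/(12·12) = 95/18; |achieved − target| = 0 ≤ 19/360 ✓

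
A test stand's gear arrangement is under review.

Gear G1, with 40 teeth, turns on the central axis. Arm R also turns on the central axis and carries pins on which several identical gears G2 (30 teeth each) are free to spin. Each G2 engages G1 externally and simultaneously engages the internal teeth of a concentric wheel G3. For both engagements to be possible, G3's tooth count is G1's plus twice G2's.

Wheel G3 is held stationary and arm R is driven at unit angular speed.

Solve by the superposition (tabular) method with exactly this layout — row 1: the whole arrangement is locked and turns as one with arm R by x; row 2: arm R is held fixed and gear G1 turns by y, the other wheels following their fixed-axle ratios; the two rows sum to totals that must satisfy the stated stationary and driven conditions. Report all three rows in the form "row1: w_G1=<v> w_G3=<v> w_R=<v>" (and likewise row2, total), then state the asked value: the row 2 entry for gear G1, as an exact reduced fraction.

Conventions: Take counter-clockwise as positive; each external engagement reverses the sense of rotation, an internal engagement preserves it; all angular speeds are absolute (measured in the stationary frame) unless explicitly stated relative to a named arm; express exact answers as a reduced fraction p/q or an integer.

row1: w_G1=1 w_G3=1 w_R=1
row2: w_G1=5/2 w_G3=-1 w_R=0
total: w_G1=7/2 w_G3=0 w_R=1
asked value: 5/2

planetary set (40T centre, 30T on arm, 100T internal) — Willis relation
superposition row 1 [locked train]: every member turns x
row 2: sun turns y, ring = −(40/100)·y, arm 0
boundary: total ω_ring = x − (40/100)·y = 0 and total ω_arm = x = 1  ⇒  y = 5/2, x = 1
row 2 ring = −(40/100)·5/2 = -1
totals (row 1 + row 2): sun 1 + 5/2 = 7/2, ring 1 + (-1) = 0, arm 1 + 0 = 1
asked cell (row2, sun) = 5/2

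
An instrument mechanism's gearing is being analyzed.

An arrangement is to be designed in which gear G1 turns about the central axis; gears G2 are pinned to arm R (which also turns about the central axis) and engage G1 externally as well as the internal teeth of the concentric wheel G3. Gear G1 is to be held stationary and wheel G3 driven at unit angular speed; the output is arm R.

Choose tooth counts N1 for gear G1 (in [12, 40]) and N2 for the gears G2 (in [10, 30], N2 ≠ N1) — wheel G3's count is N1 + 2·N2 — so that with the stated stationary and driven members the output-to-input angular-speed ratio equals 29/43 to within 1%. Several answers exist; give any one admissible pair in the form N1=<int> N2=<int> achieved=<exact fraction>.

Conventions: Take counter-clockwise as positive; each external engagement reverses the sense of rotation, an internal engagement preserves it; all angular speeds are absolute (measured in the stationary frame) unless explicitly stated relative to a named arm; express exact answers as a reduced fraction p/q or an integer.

N1=28 N2=15 achieved=29/43

topology: planetary set — design target 29/43, arm = carrier (Willis)
Willis with ω_sun = 0: ω_arm/ω_ring = N3/(N1+N3); set equal to 29/43  ⇒  N3/N1 = (29/43)/(1 − 29/43) = 29/14
N3 = N1 + 2·N2  ⇒  N2/N1 = (N3/N1 − 1)/2 = (29/14 − 1)/2 = 15/28
smallest multiple with N1 ≥ 12 and N2 ≥ 10: k = 1  ⇒  N1 = 1·28 = 28, N2 = 1·15 = 15 (N1 ≤ 40, N2 ≤ 30, N2 ≠ N1 ✓), N3 = 28 + 2·15 = 58
check: N3/(N1+N3) with N1 = 28, N3 = 58 gives 29/43; |achieved − target| = 0 ≤ 29/4300 ✓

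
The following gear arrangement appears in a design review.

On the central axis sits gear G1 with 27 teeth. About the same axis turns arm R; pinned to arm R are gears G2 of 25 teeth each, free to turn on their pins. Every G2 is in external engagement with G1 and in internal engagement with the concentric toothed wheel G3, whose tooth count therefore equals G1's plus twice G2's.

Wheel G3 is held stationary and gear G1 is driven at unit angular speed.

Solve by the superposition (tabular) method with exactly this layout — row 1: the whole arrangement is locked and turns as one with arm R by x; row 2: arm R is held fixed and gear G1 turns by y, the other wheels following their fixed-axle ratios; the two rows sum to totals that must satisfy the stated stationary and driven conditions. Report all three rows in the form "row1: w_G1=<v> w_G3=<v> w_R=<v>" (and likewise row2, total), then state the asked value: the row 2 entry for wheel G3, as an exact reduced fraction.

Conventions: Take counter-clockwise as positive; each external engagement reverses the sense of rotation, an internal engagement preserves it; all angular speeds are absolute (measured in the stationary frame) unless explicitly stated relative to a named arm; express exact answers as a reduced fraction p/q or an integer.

row1: w_G1=27/104 w_G3=27/104 w_R=27/104
row2: w_G1=77/104 w_G3=-27/104 w_R=0
total: w_G1=1 w_G3=0 w_R=27/104
asked value: -27/104

recognized (axles ride arm R): planetary set, 27/25/77 teeth
row 1 (train locked, turned with arm): all members turn x
superposition row 2 [arm held]: sun y, ring −(27/77)·y, arm 0
boundary: total ω_ring = x − (27/77)·y = 0 and total ω_sun = x + y = 1  ⇒  y = 77/104, x = 27/104
row 2 ring = −(27/77)·77/104 = -27/104
totals (row 1 + row 2): sun 27/104 + 77/104 = 1, ring 27/104 + (-27/104) = 0, arm 27/104 + 0 = 27/104
asked cell (row2, ring) = -27/104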